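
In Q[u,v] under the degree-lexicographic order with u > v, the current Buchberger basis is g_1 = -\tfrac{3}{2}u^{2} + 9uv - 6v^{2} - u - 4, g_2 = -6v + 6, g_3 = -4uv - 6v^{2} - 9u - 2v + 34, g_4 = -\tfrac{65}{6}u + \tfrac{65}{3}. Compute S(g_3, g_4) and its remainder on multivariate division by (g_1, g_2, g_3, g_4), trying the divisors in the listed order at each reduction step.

lcm(LM(g_3), LM(g_4)) = uv.
S = (lcm/LT(g_3))·g_3 − (lcm/LT(g_4))·g_4 = \tfrac{3}{2}v^{2} + \tfrac{9}{4}u + \tfrac{5}{2}v - \tfrac{17}{2}.
Reduce S modulo (g_1, g_2, g_3, g_4) in that order:
  leading term v^{2}: subtract (-\tfrac{1}{4}v)·g_2 from \tfrac{3}{2}v^{2} + \tfrac{9}{4}u + \tfrac{5}{2}v - \tfrac{17}{2} → \tfrac{9}{4}u + 4v - \tfrac{17}{2}
  leading term u: subtract (-\tfrac{27}{130})·g_4 from \tfrac{9}{4}u + 4v - \tfrac{17}{2} → 4v - 4
  leading term v: subtract (-\tfrac{2}{3})·g_2 from 4v - 4 → 0
The remainder is 0, so this S-polynomial contributes no new basis element.

S(g_3, g_4) = \tfrac{3}{2}v^{2} + \tfrac{9}{4}u + \tfrac{5}{2}v - \tfrac{17}{2}; remainder on division = 0.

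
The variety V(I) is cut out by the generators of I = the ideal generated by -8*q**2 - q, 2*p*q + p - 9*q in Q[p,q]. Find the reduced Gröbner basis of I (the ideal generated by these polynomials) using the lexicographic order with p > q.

f_1 = -8*q**2 - q, LT = q**2.
f_2 = 2*p*q + p - 9*q, LT = p*q.

S(f_1,f_2): lcm = p*q**2. S = -3/8*p*q + 9/2*q**2.
  leading term p*q: subtract (-3/16)·f_2 from -3/8*p*q + 9/2*q**2 → 3/16*p + 9/2*q**2 - 27/16*q
  leading term p: no divisor's leading term divides it; move 3/16*p to the remainder.
  leading term q**2: subtract (-9/16)·f_1 from 9/2*q**2 - 27/16*q → -9/4*q
  leading term q: no divisor's leading term divides it; move -9/4*q to the remainder.
  remainder 3/16*p - 9/4*q ≠ 0; add g_3 = 3/16*p - 9/4*q to the basis.

The other S-polynomials (S(f_1,g_3), S(f_2,g_3)) all reduce to 0 modulo the current basis, so we have a Gröbner basis.
Inter-reduce: drop elements whose leading term is divisible by another's, tail-reduce, and make monic.

G = {p - 12*q, q**2 + 1/8*q}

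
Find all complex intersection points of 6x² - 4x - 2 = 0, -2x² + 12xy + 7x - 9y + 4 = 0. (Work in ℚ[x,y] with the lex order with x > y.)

{(1, -3), (-1/3, 1/9)}

Compute a lex Gröbner basis by Buchberger's algorithm.
f_1 = 6x² - 4x - 2, LT = x².
f_2 = -2x² + 12xy + 7x - 9y + 4, LT = x².

S(f_1,f_2): lcm = x². S = 6xy + 17/6x - 9/2y + 5/3.
  reduce S modulo (f_1, f_2):
  remainder 6xy + 17/6x - 9/2y + 5/3 ≠ 0; add h_3 = 6xy + 17/6x - 9/2y + 5/3 to the basis.

S(f_1,h_3): lcm = x²y. S = -17/36x² + 1/12xy - 5/18x - ⅓y.
  reduce S modulo (f_1, f_2, h_3):
  remainder -91/144x - 13/48y - 13/72 ≠ 0; add h_4 = -91/144x - 13/48y - 13/72 to the basis.

S(h_3,h_4): lcm = xy. S = 17/36x - 3/7y² - 29/28y + 5/18.
  reduce S modulo (f_1, f_2, h_3, h_4):
  remainder -3/7y² - 26/21y + 1/7 ≠ 0; add h_5 = -3/7y² - 26/21y + 1/7 to the basis.

The other S-polynomials (S(f_2,h_3), S(f_1,h_4), S(f_2,h_4), S(f_1,h_5), S(f_2,h_5), S(h_3,h_5), S(h_4,h_5)) all reduce to 0 modulo the current basis, so we have a Gröbner basis.
Inter-reduce: drop elements whose leading term is divisible by another's, tail-reduce, and make monic.
Reduced Gröbner basis: {x + 3/7y + 2/7, y² + 26/9y - ⅓}.

The lex basis is triangular: the last element involves only y. Solving y² + 26/9y - ⅓ = 0 gives y ∈ {-3, 1/9}; substituting each value into the earlier elements determines the remaining variables.
  y = -3: the earlier basis element becomes x - 1 = 0, giving x = 1 — point (1, -3).
  y = 1/9: the earlier basis element becomes x + ⅓ = 0, giving x = -1/3 — point (-1/3, 1/9).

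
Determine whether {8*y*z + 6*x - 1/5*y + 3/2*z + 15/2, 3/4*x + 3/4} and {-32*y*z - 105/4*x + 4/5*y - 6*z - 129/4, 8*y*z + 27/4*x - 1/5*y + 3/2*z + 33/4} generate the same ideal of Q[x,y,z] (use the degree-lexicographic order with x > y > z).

Yes, the ideals are equal.

Since reduced Gröbner bases are canonical representatives of ideals under a given ordering, it suffices to compute and compare them.
Buchberger on the first generating set:
f_1 = 8*y*z + 6*x - 1/5*y + 3/2*z + 15/2, LT = y*z.
f_2 = 3/4*x + 3/4, LT = x.

The S-polynomials (S(f_1,f_2)) all reduce to 0 modulo the current basis, so we have a Gröbner basis.
Inter-reduce: drop elements whose leading term is divisible by another's, tail-reduce, and make monic.
Reduced Gröbner basis: {y*z - 1/40*y + 3/16*z + 3/16, x + 1}.

Buchberger on the second generating set:
h_1 = -32*y*z - 105/4*x + 4/5*y - 6*z - 129/4, LT = y*z.
h_2 = 8*y*z + 27/4*x - 1/5*y + 3/2*z + 33/4, LT = y*z.

S(h_1,h_2): lcm = y*z. S = -3/128*x - 3/128.
  reduce S modulo (h_1, h_2):
  remainder -3/128*x - 3/128 ≠ 0; add k_3 = -3/128*x - 3/128 to the basis.

The other S-polynomials (S(h_1,k_3), S(h_2,k_3)) all reduce to 0 modulo the current basis, so we have a Gröbner basis.
Inter-reduce: drop elements whose leading term is divisible by another's, tail-reduce, and make monic.
Reduced Gröbner basis: {y*z - 1/40*y + 3/16*z + 3/16, x + 1}.

Same reduced basis, so the two generating sets span the same ideal.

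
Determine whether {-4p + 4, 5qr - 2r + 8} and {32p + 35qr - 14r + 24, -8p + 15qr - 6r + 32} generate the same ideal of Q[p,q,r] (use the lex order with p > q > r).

Yes, the ideals are equal.

Since reduced Gröbner bases are canonical representatives of ideals under a given ordering, it suffices to compute and compare them.
Buchberger on the first generating set:
f_1 = -4p + 4, LT = p.
f_2 = 5qr - 2r + 8, LT = qr.

S(f_1,f_2): leading monomials are coprime, so the S-polynomial reduces to 0 (Buchberger's first criterion).
Every S-polynomial of the final basis reduces to 0, so we have a Gröbner basis.
Inter-reduce: drop elements whose leading term is divisible by another's, tail-reduce, and make monic.
Reduced Gröbner basis: {p - 1, qr - \tfrac{2}{5}r + \tfrac{8}{5}}.

Buchberger on the second generating set:
h_1 = 32p + 35qr - 14r + 24, LT = p.
h_2 = -8p + 15qr - 6r + 32, LT = p.

S(h_1,h_2): lcm = p. S = \tfrac{95}{32}qr - \tfrac{19}{16}r + \tfrac{19}{4}.
  leading term qr: no divisor's leading term divides it; move \tfrac{95}{32}qr to the remainder.
  leading term r: no divisor's leading term divides it; move -\tfrac{19}{16}r to the remainder.
  leading term 1: no divisor's leading term divides it; move \tfrac{19}{4} to the remainder.
  remainder \tfrac{95}{32}qr - \tfrac{19}{16}r + \tfrac{19}{4} ≠ 0; add k_3 = \tfrac{95}{32}qr - \tfrac{19}{16}r + \tfrac{19}{4} to the basis.

S(h_1,k_3): leading monomials are coprime, so the S-polynomial reduces to 0 (Buchberger's first criterion).
S(h_2,k_3): leading monomials are coprime, so the S-polynomial reduces to 0 (Buchberger's first criterion).
Every S-polynomial of the final basis reduces to 0, so we have a Gröbner basis.
Inter-reduce: drop elements whose leading term is divisible by another's, tail-reduce, and make monic.
Reduced Gröbner basis: {p - 1, qr - \tfrac{2}{5}r + \tfrac{8}{5}}.

The two bases agree; hence the ideals are identical.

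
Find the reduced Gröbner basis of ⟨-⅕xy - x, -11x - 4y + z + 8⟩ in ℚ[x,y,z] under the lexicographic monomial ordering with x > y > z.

Buchberger's algorithm terminates because the ascending chain of leading-term ideals stabilizes.

f_1 = -⅕xy - x, LT = xy.
f_2 = -11x - 4y + z + 8, LT = x.

S(f_1,f_2): lcm = xy. S = 5x - 4/11y² + 1/11yz + 8/11y.
  leading term x: subtract (-5/11)·f_2 from 5x - 4/11y² + 1/11yz + 8/11y → -4/11y² + 1/11yz - 12/11y + 5/11z + 40/11
  leading term y²: no divisor's leading term divides it; move -4/11y² to the remainder.
  leading term yz: no divisor's leading term divides it; move 1/11yz to the remainder.
  leading term y: no divisor's leading term divides it; move -12/11y to the remainder.
  leading term z: no divisor's leading term divides it; move 5/11z to the remainder.
  leading term 1: no divisor's leading term divides it; move 40/11 to the remainder.
  remainder -4/11y² + 1/11yz - 12/11y + 5/11z + 40/11 ≠ 0; add g_3 = -4/11y² + 1/11yz - 12/11y + 5/11z + 40/11 to the basis.

The other S-polynomials (S(f_1,g_3), S(f_2,g_3)) all reduce to 0 modulo the current basis, so we have a Gröbner basis.
Inter-reduce: drop elements whose leading term is divisible by another's, tail-reduce, and make monic.

G = {x + 4/11y - 1/11z - 8/11, y² - ¼yz + 3y - 5/4z - 10}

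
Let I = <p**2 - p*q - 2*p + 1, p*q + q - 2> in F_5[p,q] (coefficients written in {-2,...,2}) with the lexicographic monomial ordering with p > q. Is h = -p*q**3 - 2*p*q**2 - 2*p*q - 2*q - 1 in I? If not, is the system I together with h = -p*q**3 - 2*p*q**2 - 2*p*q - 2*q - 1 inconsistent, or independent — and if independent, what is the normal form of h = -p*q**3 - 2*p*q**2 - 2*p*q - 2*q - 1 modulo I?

First compute the reduced Gröbner basis of I by Buchberger's algorithm.
f_1 = p**2 - p*q - 2*p + 1, LT = p**2.
f_2 = p*q + q - 2, LT = p*q.

S(f_1,f_2): lcm = p**2*q. S = -p*q**2 + 2*p*q + 2*p + q.
  leading term p*q**2: subtract (-q)·f_2 from -p*q**2 + 2*p*q + 2*p + q → 2*p*q + 2*p + q**2 - q
  leading term p*q: subtract (2)·f_2 from 2*p*q + 2*p + q**2 - q → 2*p + q**2 + 2*q - 1
  leading term p: no divisor's leading term divides it; move 2*p to the remainder.
  leading term q**2: no divisor's leading term divides it; move q**2 to the remainder.
  leading term q: no divisor's leading term divides it; move 2*q to the remainder.
  leading term 1: no divisor's leading term divides it; move -1 to the remainder.
  remainder 2*p + q**2 + 2*q - 1 ≠ 0; add k_3 = 2*p + q**2 + 2*q - 1 to the basis.

S(f_2,k_3): lcm = p*q. S = 2*q**3 - q**2 - q - 2.
  leading term q**3: no divisor's leading term divides it; move 2*q**3 to the remainder.
  leading term q**2: no divisor's leading term divides it; move -q**2 to the remainder.
  leading term q: no divisor's leading term divides it; move -q to the remainder.
  leading term 1: no divisor's leading term divides it; move -2 to the remainder.
  remainder 2*q**3 - q**2 - q - 2 ≠ 0; add k_4 = 2*q**3 - q**2 - q - 2 to the basis.

The other S-polynomials (S(f_1,k_3), S(f_1,k_4), S(f_2,k_4), S(k_3,k_4)) all reduce to 0 modulo the current basis, so we have a Gröbner basis.
Inter-reduce: drop elements whose leading term is divisible by another's, tail-reduce, and make monic.
Reduced Gröbner basis: {p - 2*q**2 + q + 2, q**3 + 2*q**2 + 2*q - 1}.
Label its elements g_1 = p - 2*q**2 + q + 2, g_2 = q**3 + 2*q**2 + 2*q - 1.

Reduce h = -p*q**3 - 2*p*q**2 - 2*p*q - 2*q - 1 modulo G:
  leading term p*q**3: subtract (-q**3)·g_1 from -p*q**3 - 2*p*q**2 - 2*p*q - 2*q - 1 → -2*p*q**2 - 2*p*q - 2*q**5 + q**4 + 2*q**3 - 2*q - 1
  leading term p*q**2: subtract (-2*q**2)·g_1 from -2*p*q**2 - 2*p*q - 2*q**5 + q**4 + 2*q**3 - 2*q - 1 → -2*p*q - 2*q**5 + 2*q**4 - q**3 - q**2 - 2*q - 1
  leading term p*q: subtract (-2*q)·g_1 from -2*p*q - 2*q**5 + 2*q**4 - q**3 - q**2 - 2*q - 1 → -2*q**5 + 2*q**4 + q**2 + 2*q - 1
  leading term q**5: subtract (-2*q**2)·g_2 from -2*q**5 + 2*q**4 + q**2 + 2*q - 1 → q**4 - q**3 - q**2 + 2*q - 1
  leading term q**4: subtract (q)·g_2 from q**4 - q**3 - q**2 + 2*q - 1 → 2*q**3 + 2*q**2 - 2*q - 1
  leading term q**3: subtract (2)·g_2 from 2*q**3 + 2*q**2 - 2*q - 1 → -2*q**2 - q + 1
  leading term q**2: no divisor's leading term divides it; move -2*q**2 to the remainder.
  leading term q: no divisor's leading term divides it; move -q to the remainder.
  leading term 1: no divisor's leading term divides it; move 1 to the remainder.
  normal form = -2*q**2 - q + 1.
The normal form is nonzero, so h ∉ I. Since h minus its normal form lies in I, I + (h) = I + (r) where r = -2*q**2 - q + 1; decide whether this ideal is the whole ring.
Run Buchberger on G together with r (pairs among the g_i already reduce to 0 since G is a Gröbner basis):
g_1 = p - 2*q**2 + q + 2, LT = p.
g_2 = q**3 + 2*q**2 + 2*q - 1, LT = q**3.
r = -2*q**2 - q + 1, LT = q**2.

S(g_2,r): lcm = q**3. S = -q**2 - 1.
  leading term q**2: subtract (-2)·r from -q**2 - 1 → -2*q + 1
  leading term q: no divisor's leading term divides it; move -2*q to the remainder.
  leading term 1: no divisor's leading term divides it; move 1 to the remainder.
  remainder -2*q + 1 ≠ 0; add m_4 = -2*q + 1 to the basis.

The other S-polynomials (S(g_1,g_2), S(g_1,r), S(g_1,m_4), S(g_2,m_4), S(r,m_4)) all reduce to 0 modulo the current basis, so we have a Gröbner basis.
Inter-reduce: drop elements whose leading term is divisible by another's, tail-reduce, and make monic.
Reduced Gröbner basis: {p + 2, q + 2}.
The reduced Gröbner basis of I + (h) is {p + 2, q + 2} ≠ {1}, a proper ideal, so the enlarged system stays consistent: h is independent of I, with normal form -2*q**2 - q + 1.

The remainder on division by a Gröbner basis is unique — it is the normal form.

-p*q**3 - 2*p*q**2 - 2*p*q - 2*q - 1 is independent of I; its normal form modulo I is -2*q**2 - q + 1.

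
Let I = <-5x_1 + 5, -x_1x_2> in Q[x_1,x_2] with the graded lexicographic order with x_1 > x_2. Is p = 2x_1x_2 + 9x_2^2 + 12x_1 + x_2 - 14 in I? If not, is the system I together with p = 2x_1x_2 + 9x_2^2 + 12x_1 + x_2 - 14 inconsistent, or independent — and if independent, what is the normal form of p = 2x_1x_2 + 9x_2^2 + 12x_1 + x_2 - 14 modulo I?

First compute the reduced Gröbner basis of I by Buchberger's algorithm.
f_1 = -5x_1 + 5, LT = x_1.
f_2 = -x_1x_2, LT = x_1x_2.

S(f_1,f_2): lcm = x_1x_2. S = -x_2.
  reduce S modulo (f_1, f_2):
  remainder -x_2 ≠ 0; add h_3 = -x_2 to the basis.

The other S-polynomials (S(f_1,h_3), S(f_2,h_3)) all reduce to 0 modulo the current basis, so we have a Gröbner basis.
Inter-reduce: drop elements whose leading term is divisible by another's, tail-reduce, and make monic.
Reduced Gröbner basis: {x_1 - 1, x_2}.
Label its elements g_1 = x_1 - 1, g_2 = x_2.

Reduce p = 2x_1x_2 + 9x_2^2 + 12x_1 + x_2 - 14 modulo G:
  leading term x_1x_2: subtract (2x_2)·g_1 from 2x_1x_2 + 9x_2^2 + 12x_1 + x_2 - 14 → 9x_2^2 + 12x_1 + 3x_2 - 14
  leading term x_2^2: subtract (9x_2)·g_2 from 9x_2^2 + 12x_1 + 3x_2 - 14 → 12x_1 + 3x_2 - 14
  leading term x_1: subtract (12)·g_1 from 12x_1 + 3x_2 - 14 → 3x_2 - 2
  leading term x_2: subtract (3)·g_2 from 3x_2 - 2 → -2
  leading term 1: no divisor's leading term divides it; move -2 to the remainder.
  normal form = -2.
The normal form is nonzero, so p ∉ I. Since p minus its normal form lies in I, I + (p) = I + (r) where r = -2; decide whether this ideal is the whole ring.
Here r = -2 is a nonzero constant, hence a unit: 1 ∈ I + (p), the Gröbner basis of I + (p) is {1}, and the enlarged system has no common solution — adjoining p is inconsistent.

Adjoining 2x_1x_2 + 9x_2^2 + 12x_1 + x_2 - 14 makes the ideal the whole ring: the system is inconsistent.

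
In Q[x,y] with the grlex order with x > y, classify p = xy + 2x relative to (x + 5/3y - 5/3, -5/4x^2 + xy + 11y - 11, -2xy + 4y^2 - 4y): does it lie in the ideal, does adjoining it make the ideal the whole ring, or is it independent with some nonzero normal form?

First compute the reduced Gröbner basis of I by Buchberger's algorithm.
f_1 = x + 5/3y - 5/3, LT = x.
f_2 = -5/4x^2 + xy + 11y - 11, LT = x^2.
f_3 = -2xy + 4y^2 - 4y, LT = xy.

S(f_1,f_2): lcm = x^2. S = 37/15xy - 5/3x + 44/5y - 44/5.
  leading term xy: subtract (37/15y)·f_1 from 37/15xy - 5/3x + 44/5y - 44/5 → -37/9y^2 - 5/3x + 581/45y - 44/5
  leading term y^2: no divisor's leading term divides it; move -37/9y^2 to the remainder.
  leading term x: subtract (-5/3)·f_1 from -5/3x + 581/45y - 44/5 → 706/45y - 521/45
  leading term y: no divisor's leading term divides it; move 706/45y to the remainder.
  leading term 1: no divisor's leading term divides it; move -521/45 to the remainder.
  remainder -37/9y^2 + 706/45y - 521/45 ≠ 0; add h_4 = -37/9y^2 + 706/45y - 521/45 to the basis.

S(f_1,f_3): lcm = xy. S = 11/3y^2 - 11/3y.
  leading term y^2: subtract (-33/37)·h_4 from 11/3y^2 - 11/3y → 5731/555y - 5731/555
  leading term y: no divisor's leading term divides it; move 5731/555y to the remainder.
  leading term 1: no divisor's leading term divides it; move -5731/555 to the remainder.
  remainder 5731/555y - 5731/555 ≠ 0; add h_5 = 5731/555y - 5731/555 to the basis.

The other S-polynomials (S(f_2,f_3), S(f_1,h_4), S(f_2,h_4), S(f_3,h_4), S(f_1,h_5), S(f_2,h_5), S(f_3,h_5), S(h_4,h_5)) all reduce to 0 modulo the current basis, so we have a Gröbner basis.
Inter-reduce: drop elements whose leading term is divisible by another's, tail-reduce, and make monic.
Reduced Gröbner basis: {x, y - 1}.
Label its elements g_1 = x, g_2 = y - 1.

Reduce p = xy + 2x modulo G:
  leading term xy: subtract (y)·g_1 from xy + 2x → 2x
  leading term x: subtract (2)·g_1 from 2x → 0
  normal form = 0.
Since the normal form is 0, p ∈ I.

Ideal membership is decidable via reduction modulo a Gröbner basis.

xy + 2x lies in I (it reduces to 0).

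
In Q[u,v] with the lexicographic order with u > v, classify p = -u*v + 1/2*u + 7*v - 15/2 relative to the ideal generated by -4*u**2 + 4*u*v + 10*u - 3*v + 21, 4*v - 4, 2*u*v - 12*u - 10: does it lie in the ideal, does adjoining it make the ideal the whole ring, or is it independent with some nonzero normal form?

-u*v + 1/2*u + 7*v - 15/2 lies in I (it reduces to 0).

First compute the reduced Gröbner basis of I by Buchberger's algorithm.
f_1 = -4*u**2 + 4*u*v + 10*u - 3*v + 21, LT = u**2.
f_2 = 4*v - 4, LT = v.
f_3 = 2*u*v - 12*u - 10, LT = u*v.

S(f_1,f_3): lcm = u**2*v. S = 6*u**2 - u*v**2 - 5/2*u*v + 5*u + 3/4*v**2 - 21/4*v.
  leading term u**2: subtract (-3/2)·f_1 from 6*u**2 - u*v**2 - 5/2*u*v + 5*u + 3/4*v**2 - 21/4*v → -u*v**2 + 7/2*u*v + 20*u + 3/4*v**2 - 39/4*v + 63/2
  leading term u*v**2: subtract (-1/4*u*v)·f_2 from -u*v**2 + 7/2*u*v + 20*u + 3/4*v**2 - 39/4*v + 63/2 → 5/2*u*v + 20*u + 3/4*v**2 - 39/4*v + 63/2
  leading term u*v: subtract (5/8*u)·f_2 from 5/2*u*v + 20*u + 3/4*v**2 - 39/4*v + 63/2 → 45/2*u + 3/4*v**2 - 39/4*v + 63/2
  leading term u: no divisor's leading term divides it; move 45/2*u to the remainder.
  leading term v**2: subtract (3/16*v)·f_2 from 3/4*v**2 - 39/4*v + 63/2 → -9*v + 63/2
  leading term v: subtract (-9/4)·f_2 from -9*v + 63/2 → 45/2
  leading term 1: no divisor's leading term divides it; move 45/2 to the remainder.
  remainder 45/2*u + 45/2 ≠ 0; add h_4 = 45/2*u + 45/2 to the basis.

The other S-polynomials (S(f_1,f_2), S(f_2,f_3), S(f_1,h_4), S(f_2,h_4), S(f_3,h_4)) all reduce to 0 modulo the current basis, so we have a Gröbner basis.
Inter-reduce: drop elements whose leading term is divisible by another's, tail-reduce, and make monic.
Reduced Gröbner basis: {u + 1, v - 1}.
Label its elements g_1 = u + 1, g_2 = v - 1.

Reduce p = -u*v + 1/2*u + 7*v - 15/2 modulo G:
  leading term u*v: subtract (-v)·g_1 from -u*v + 1/2*u + 7*v - 15/2 → 1/2*u + 8*v - 15/2
  leading term u: subtract (1/2)·g_1 from 1/2*u + 8*v - 15/2 → 8*v - 8
  leading term v: subtract (8)·g_2 from 8*v - 8 → 0
  normal form = 0.
Since the normal form is 0, p ∈ I.

The remainder on division by a Gröbner basis is unique — it is the normal form.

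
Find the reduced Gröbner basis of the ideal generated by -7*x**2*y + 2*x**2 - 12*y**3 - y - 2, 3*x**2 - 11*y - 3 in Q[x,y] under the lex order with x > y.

G = {x**2 - 11/3*y - 1, y**3 + 77/36*y**2 + 1/18*y}

f_1 = -7*x**2*y + 2*x**2 - 12*y**3 - y - 2, LT = x**2*y.
f_2 = 3*x**2 - 11*y - 3, LT = x**2.

S(f_1,f_2): lcm = x**2*y. S = -2/7*x**2 + 12/7*y**3 + 11/3*y**2 + 8/7*y + 2/7.
  reduce S modulo (f_1, f_2):
  remainder 12/7*y**3 + 11/3*y**2 + 2/21*y ≠ 0; add g_3 = 12/7*y**3 + 11/3*y**2 + 2/21*y to the basis.

The other S-polynomials (S(f_1,g_3), S(f_2,g_3)) all reduce to 0 modulo the current basis, so we have a Gröbner basis.
Inter-reduce: drop elements whose leading term is divisible by another's, tail-reduce, and make monic.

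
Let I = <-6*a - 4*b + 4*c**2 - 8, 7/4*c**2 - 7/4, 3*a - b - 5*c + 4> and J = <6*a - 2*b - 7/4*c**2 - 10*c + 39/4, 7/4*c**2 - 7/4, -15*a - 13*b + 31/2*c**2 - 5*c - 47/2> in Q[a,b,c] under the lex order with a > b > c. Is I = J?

Since reduced Gröbner bases are canonical representatives of ideals under a given ordering, it suffices to compute and compare them.
Buchberger on the first generating set:
f_1 = -6*a - 4*b + 4*c**2 - 8, LT = a.
f_2 = 7/4*c**2 - 7/4, LT = c**2.
f_3 = 3*a - b - 5*c + 4, LT = a.

S(f_1,f_3): lcm = a. S = b - 2/3*c**2 + 5/3*c.
  reduce S modulo (f_1, f_2, f_3):
  remainder b + 5/3*c - 2/3 ≠ 0; add g_4 = b + 5/3*c - 2/3 to the basis.

The other S-polynomials (S(f_1,f_2), S(f_2,f_3), S(f_1,g_4), S(f_2,g_4), S(f_3,g_4)) all reduce to 0 modulo the current basis, so we have a Gröbner basis.
Inter-reduce: drop elements whose leading term is divisible by another's, tail-reduce, and make monic.
Reduced Gröbner basis: {a - 10/9*c + 10/9, b + 5/3*c - 2/3, c**2 - 1}.

Buchberger on the second generating set:
h_1 = 6*a - 2*b - 7/4*c**2 - 10*c + 39/4, LT = a.
h_2 = 7/4*c**2 - 7/4, LT = c**2.
h_3 = -15*a - 13*b + 31/2*c**2 - 5*c - 47/2, LT = a.

S(h_1,h_3): lcm = a. S = -6/5*b + 89/120*c**2 - 2*c + 7/120.
  reduce S modulo (h_1, h_2, h_3):
  remainder -6/5*b - 2*c + 4/5 ≠ 0; add k_4 = -6/5*b - 2*c + 4/5 to the basis.

The other S-polynomials (S(h_1,h_2), S(h_2,h_3), S(h_1,k_4), S(h_2,k_4), S(h_3,k_4)) all reduce to 0 modulo the current basis, so we have a Gröbner basis.
Inter-reduce: drop elements whose leading term is divisible by another's, tail-reduce, and make monic.
Reduced Gröbner basis: {a - 10/9*c + 10/9, b + 5/3*c - 2/3, c**2 - 1}.

These coincide, so the ideals are equal.
The same test decides containment: I ⊆ J iff every generator of I reduces to 0 modulo a Gröbner basis of J.

Yes, the ideals are equal.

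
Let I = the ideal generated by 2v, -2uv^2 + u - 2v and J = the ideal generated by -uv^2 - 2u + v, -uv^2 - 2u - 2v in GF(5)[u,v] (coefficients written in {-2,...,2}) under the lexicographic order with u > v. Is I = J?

Yes, the ideals are equal.

Two ideals are equal iff their reduced Gröbner bases coincide (the reduced basis is unique for a fixed ordering).
Buchberger on the first generating set:
f_1 = 2v, LT = v.
f_2 = -2uv^2 + u - 2v, LT = uv^2.

S(f_1,f_2): lcm = uv^2. S = -2u - v.
  leading term u: no divisor's leading term divides it; move -2u to the remainder.
  leading term v: subtract (2)·f_1 from -v → 0
  remainder -2u ≠ 0; add g_3 = -2u to the basis.

The other S-polynomials (S(f_1,g_3), S(f_2,g_3)) all reduce to 0 modulo the current basis, so we have a Gröbner basis.
Inter-reduce: drop elements whose leading term is divisible by another's, tail-reduce, and make monic.
Reduced Gröbner basis: {u, v}.

Buchberger on the second generating set:
h_1 = -uv^2 - 2u + v, LT = uv^2.
h_2 = -uv^2 - 2u - 2v, LT = uv^2.

S(h_1,h_2): lcm = uv^2. S = 2v.
  leading term v: no divisor's leading term divides it; move 2v to the remainder.
  remainder 2v ≠ 0; add k_3 = 2v to the basis.

S(h_1,k_3): lcm = uv^2. S = 2u - v.
  leading term u: no divisor's leading term divides it; move 2u to the remainder.
  leading term v: subtract (2)·k_3 from -v → 0
  remainder 2u ≠ 0; add k_4 = 2u to the basis.

The other S-polynomials (S(h_2,k_3), S(h_1,k_4), S(h_2,k_4), S(k_3,k_4)) all reduce to 0 modulo the current basis, so we have a Gröbner basis.
Inter-reduce: drop elements whose leading term is divisible by another's, tail-reduce, and make monic.
Reduced Gröbner basis: {u, v}.

These coincide, so the ideals are equal.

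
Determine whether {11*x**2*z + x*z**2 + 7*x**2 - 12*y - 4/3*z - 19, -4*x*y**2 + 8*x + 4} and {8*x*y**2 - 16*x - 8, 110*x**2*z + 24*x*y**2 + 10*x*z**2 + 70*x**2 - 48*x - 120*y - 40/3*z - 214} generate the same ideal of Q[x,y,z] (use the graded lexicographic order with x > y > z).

Yes, the ideals are equal.

Equality of ideals is decidable: compute both reduced Gröbner bases (unique for the ordering) and check whether they agree.
Buchberger on the first generating set:
f_1 = 11*x**2*z + x*z**2 + 7*x**2 - 12*y - 4/3*z - 19, LT = x**2*z.
f_2 = -4*x*y**2 + 8*x + 4, LT = x*y**2.

S(f_1,f_2): lcm = x**2*y**2*z. S = 1/11*x*y**2*z**2 + 7/11*x**2*y**2 + 2*x**2*z - 12/11*y**3 - 4/33*y**2*z + x*z - 19/11*y**2.
  leading term x*y**2*z**2: subtract (-1/44*z**2)·f_2 from 1/11*x*y**2*z**2 + 7/11*x**2*y**2 + 2*x**2*z - 12/11*y**3 - 4/33*y**2*z + x*z - 19/11*y**2 → 7/11*x**2*y**2 + 2*x**2*z + 2/11*x*z**2 - 12/11*y**3 - 4/33*y**2*z + x*z - 19/11*y**2 + 1/11*z**2
  leading term x**2*y**2: subtract (-7/44*x)·f_2 from 7/11*x**2*y**2 + 2*x**2*z + 2/11*x*z**2 - 12/11*y**3 - 4/33*y**2*z + x*z - 19/11*y**2 + 1/11*z**2 → 2*x**2*z + 2/11*x*z**2 - 12/11*y**3 - 4/33*y**2*z + 14/11*x**2 + x*z - 19/11*y**2 + 1/11*z**2 + 7/11*x
  leading term x**2*z: subtract (2/11)·f_1 from 2*x**2*z + 2/11*x*z**2 - 12/11*y**3 - 4/33*y**2*z + 14/11*x**2 + x*z - 19/11*y**2 + 1/11*z**2 + 7/11*x → -12/11*y**3 - 4/33*y**2*z + x*z - 19/11*y**2 + 1/11*z**2 + 7/11*x + 24/11*y + 8/33*z + 38/11
  leading term y**3: no divisor's leading term divides it; move -12/11*y**3 to the remainder.
  leading term y**2*z: no divisor's leading term divides it; move -4/33*y**2*z to the remainder.
  leading term x*z: no divisor's leading term divides it; move x*z to the remainder.
  leading term y**2: no divisor's leading term divides it; move -19/11*y**2 to the remainder.
  leading term z**2: no divisor's leading term divides it; move 1/11*z**2 to the remainder.
  leading term x: no divisor's leading term divides it; move 7/11*x to the remainder.
  leading term y: no divisor's leading term divides it; move 24/11*y to the remainder.
  leading term z: no divisor's leading term divides it; move 8/33*z to the remainder.
  leading term 1: no divisor's leading term divides it; move 38/11 to the remainder.
  remainder -12/11*y**3 - 4/33*y**2*z + x*z - 19/11*y**2 + 1/11*z**2 + 7/11*x + 24/11*y + 8/33*z + 38/11 ≠ 0; add g_3 = -12/11*y**3 - 4/33*y**2*z + x*z - 19/11*y**2 + 1/11*z**2 + 7/11*x + 24/11*y + 8/33*z + 38/11 to the basis.

The other S-polynomials (S(f_1,g_3), S(f_2,g_3)) all reduce to 0 modulo the current basis, so we have a Gröbner basis.
Inter-reduce: drop elements whose leading term is divisible by another's, tail-reduce, and make monic.
Reduced Gröbner basis: {x**2*z + 1/11*x*z**2 + 7/11*x**2 - 12/11*y - 4/33*z - 19/11, x*y**2 - 2*x - 1, y**3 + 1/9*y**2*z - 11/12*x*z + 19/12*y**2 - 1/12*z**2 - 7/12*x - 2*y - 2/9*z - 19/6}.

Buchberger on the second generating set:
h_1 = 8*x*y**2 - 16*x - 8, LT = x*y**2.
h_2 = 110*x**2*z + 24*x*y**2 + 10*x*z**2 + 70*x**2 - 48*x - 120*y - 40/3*z - 214, LT = x**2*z.

S(h_1,h_2): lcm = x**2*y**2*z. S = -12/55*x*y**4 - 1/11*x*y**2*z**2 - 7/11*x**2*y**2 - 2*x**2*z + 24/55*x*y**2 + 12/11*y**3 + 4/33*y**2*z - x*z + 107/55*y**2.
  leading term x*y**4: subtract (-3/110*y**2)·h_1 from -12/55*x*y**4 - 1/11*x*y**2*z**2 - 7/11*x**2*y**2 - 2*x**2*z + 24/55*x*y**2 + 12/11*y**3 + 4/33*y**2*z - x*z + 107/55*y**2 → -1/11*x*y**2*z**2 - 7/11*x**2*y**2 - 2*x**2*z + 12/11*y**3 + 4/33*y**2*z - x*z + 19/11*y**2
  leading term x*y**2*z**2: subtract (-1/88*z**2)·h_1 from -1/11*x*y**2*z**2 - 7/11*x**2*y**2 - 2*x**2*z + 12/11*y**3 + 4/33*y**2*z - x*z + 19/11*y**2 → -7/11*x**2*y**2 - 2*x**2*z - 2/11*x*z**2 + 12/11*y**3 + 4/33*y**2*z - x*z + 19/11*y**2 - 1/11*z**2
  leading term x**2*y**2: subtract (-7/88*x)·h_1 from -7/11*x**2*y**2 - 2*x**2*z - 2/11*x*z**2 + 12/11*y**3 + 4/33*y**2*z - x*z + 19/11*y**2 - 1/11*z**2 → -2*x**2*z - 2/11*x*z**2 + 12/11*y**3 + 4/33*y**2*z - 14/11*x**2 - x*z + 19/11*y**2 - 1/11*z**2 - 7/11*x
  leading term x**2*z: subtract (-1/55)·h_2 from -2*x**2*z - 2/11*x*z**2 + 12/11*y**3 + 4/33*y**2*z - 14/11*x**2 - x*z + 19/11*y**2 - 1/11*z**2 - 7/11*x → 24/55*x*y**2 + 12/11*y**3 + 4/33*y**2*z - x*z + 19/11*y**2 - 1/11*z**2 - 83/55*x - 24/11*y - 8/33*z - 214/55
  leading term x*y**2: subtract (3/55)·h_1 from 24/55*x*y**2 + 12/11*y**3 + 4/33*y**2*z - x*z + 19/11*y**2 - 1/11*z**2 - 83/55*x - 24/11*y - 8/33*z - 214/55 → 12/11*y**3 + 4/33*y**2*z - x*z + 19/11*y**2 - 1/11*z**2 - 7/11*x - 24/11*y - 8/33*z - 38/11
  leading term y**3: no divisor's leading term divides it; move 12/11*y**3 to the remainder.
  leading term y**2*z: no divisor's leading term divides it; move 4/33*y**2*z to the remainder.
  leading term x*z: no divisor's leading term divides it; move -x*z to the remainder.
  leading term y**2: no divisor's leading term divides it; move 19/11*y**2 to the remainder.
  leading term z**2: no divisor's leading term divides it; move -1/11*z**2 to the remainder.
  leading term x: no divisor's leading term divides it; move -7/11*x to the remainder.
  leading term y: no divisor's leading term divides it; move -24/11*y to the remainder.
  leading term z: no divisor's leading term divides it; move -8/33*z to the remainder.
  leading term 1: no divisor's leading term divides it; move -38/11 to the remainder.
  remainder 12/11*y**3 + 4/33*y**2*z - x*z + 19/11*y**2 - 1/11*z**2 - 7/11*x - 24/11*y - 8/33*z - 38/11 ≠ 0; add k_3 = 12/11*y**3 + 4/33*y**2*z - x*z + 19/11*y**2 - 1/11*z**2 - 7/11*x - 24/11*y - 8/33*z - 38/11 to the basis.

The other S-polynomials (S(h_1,k_3), S(h_2,k_3)) all reduce to 0 modulo the current basis, so we have a Gröbner basis.
Inter-reduce: drop elements whose leading term is divisible by another's, tail-reduce, and make monic.
Reduced Gröbner basis: {x**2*z + 1/11*x*z**2 + 7/11*x**2 - 12/11*y - 4/33*z - 19/11, x*y**2 - 2*x - 1, y**3 + 1/9*y**2*z - 11/12*x*z + 19/12*y**2 - 1/12*z**2 - 7/12*x - 2*y - 2/9*z - 19/6}.

These coincide, so the ideals are equal.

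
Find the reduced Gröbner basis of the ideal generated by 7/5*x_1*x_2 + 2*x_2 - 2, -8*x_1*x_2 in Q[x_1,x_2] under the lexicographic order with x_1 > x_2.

G = {x_1, x_2 - 1}

f_1 = 7/5*x_1*x_2 + 2*x_2 - 2, LT = x_1*x_2.
f_2 = -8*x_1*x_2, LT = x_1*x_2.

S(f_1,f_2): lcm = x_1*x_2. S = 10/7*x_2 - 10/7.
  leading term x_2: no divisor's leading term divides it; move 10/7*x_2 to the remainder.
  leading term 1: no divisor's leading term divides it; move -10/7 to the remainder.
  remainder 10/7*x_2 - 10/7 ≠ 0; add g_3 = 10/7*x_2 - 10/7 to the basis.

S(f_1,g_3): lcm = x_1*x_2. S = x_1 + 10/7*x_2 - 10/7.
  leading term x_1: no divisor's leading term divides it; move x_1 to the remainder.
  leading term x_2: subtract (1)·g_3 from 10/7*x_2 - 10/7 → 0
  remainder x_1 ≠ 0; add g_4 = x_1 to the basis.

The other S-polynomials (S(f_2,g_3), S(f_1,g_4), S(f_2,g_4), S(g_3,g_4)) all reduce to 0 modulo the current basis, so we have a Gröbner basis.
Inter-reduce: drop elements whose leading term is divisible by another's, tail-reduce, and make monic.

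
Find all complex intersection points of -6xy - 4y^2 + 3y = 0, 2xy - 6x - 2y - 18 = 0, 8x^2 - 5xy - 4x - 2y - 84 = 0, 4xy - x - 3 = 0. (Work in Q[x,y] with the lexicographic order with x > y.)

Compute a lex Gröbner basis by Buchberger's algorithm.
f_1 = -6xy - 4y^2 + 3y, LT = xy.
f_2 = 2xy - 6x - 2y - 18, LT = xy.
f_3 = 8x^2 - 5xy - 4x - 2y - 84, LT = x^2.
f_4 = 4xy - x - 3, LT = xy.

S(f_1,f_2): lcm = xy. S = 3x + 2/3y^2 + 1/2y + 9.
  reduce S modulo (f_1, f_2, f_3, f_4):
  remainder 3x + 2/3y^2 + 1/2y + 9 ≠ 0; add h_5 = 3x + 2/3y^2 + 1/2y + 9 to the basis.

S(f_1,f_3): lcm = x^2y. S = 31/24xy^2 + 1/4y^2 + 21/2y.
  reduce S modulo (f_1, f_2, f_3, f_4, h_5):
  remainder -31/36y^3 + 43/48y^2 + 21/2y ≠ 0; add h_6 = -31/36y^3 + 43/48y^2 + 21/2y to the basis.

S(f_1,f_4): lcm = xy. S = 1/4x + 2/3y^2 - 1/2y + 3/4.
  reduce S modulo (f_1, f_2, f_3, f_4, h_5, h_6):
  remainder 11/18y^2 - 13/24y ≠ 0; add h_7 = 11/18y^2 - 13/24y to the basis.

S(f_2,f_3): lcm = x^2y. S = -3x^2 + 5/8xy^2 - 1/2xy - 9x + 1/4y^2 + 21/2y.
  reduce S modulo (f_1, f_2, f_3, f_4, h_5, h_6, h_7):
  remainder 24055/2728y ≠ 0; add h_8 = 24055/2728y to the basis.

The other S-polynomials (S(f_2,f_4), S(f_3,f_4), S(f_1,h_5), S(f_2,h_5), S(f_3,h_5), S(f_4,h_5), S(f_1,h_6), S(f_2,h_6), S(f_3,h_6), S(f_4,h_6), S(h_5,h_6), S(f_1,h_7), S(f_2,h_7), S(f_3,h_7), S(f_4,h_7), S(h_5,h_7), S(h_6,h_7), S(f_1,h_8), S(f_2,h_8), S(f_3,h_8), S(f_4,h_8), S(h_5,h_8), S(h_6,h_8), S(h_7,h_8)) all reduce to 0 modulo the current basis, so we have a Gröbner basis.
Inter-reduce: drop elements whose leading term is divisible by another's, tail-reduce, and make monic.
Reduced Gröbner basis: {x + 3, y}.

From the last basis element, y = 0, so y takes values in {0}. Each choice, substituted upward through the basis, yields the corresponding point(s) of the solution set.
  y = 0: the earlier basis element becomes x + 3 = 0, giving x = -3 — point (-3, 0).

{(-3, 0)}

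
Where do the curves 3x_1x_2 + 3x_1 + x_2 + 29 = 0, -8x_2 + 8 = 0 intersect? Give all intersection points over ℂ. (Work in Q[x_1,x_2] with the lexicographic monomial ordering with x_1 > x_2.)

{(-5, 1)}

Compute a lex Gröbner basis by Buchberger's algorithm.
f_1 = 3x_1x_2 + 3x_1 + x_2 + 29, LT = x_1x_2.
f_2 = -8x_2 + 8, LT = x_2.

S(f_1,f_2): lcm = x_1x_2. S = 2x_1 + 1/3x_2 + 29/3.
  reduce S modulo (f_1, f_2):
  remainder 2x_1 + 10 ≠ 0; add h_3 = 2x_1 + 10 to the basis.

The other S-polynomials (S(f_1,h_3), S(f_2,h_3)) all reduce to 0 modulo the current basis, so we have a Gröbner basis.
Inter-reduce: drop elements whose leading term is divisible by another's, tail-reduce, and make monic.
Reduced Gröbner basis: {x_1 + 5, x_2 - 1}.

Elimination: the polynomial x_2 - 1 lies in the elimination ideal for x_2, so x_2 ∈ {1}. For each such x_2, the remaining basis elements (now univariate) give the rest of the solution.
  x_2 = 1: the earlier basis element becomes x_1 + 5 = 0, giving x_1 = -5 — point (-5, 1).
A lex Gröbner basis triangularizes the system, enabling back-substitution.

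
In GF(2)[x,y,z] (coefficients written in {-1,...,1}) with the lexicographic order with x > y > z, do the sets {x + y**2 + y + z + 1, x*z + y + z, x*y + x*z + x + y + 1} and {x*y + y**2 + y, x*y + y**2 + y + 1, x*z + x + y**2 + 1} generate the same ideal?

Two ideals are equal iff their reduced Gröbner bases coincide (the reduced basis is unique for a fixed ordering).
Buchberger on the first generating set:
f_1 = x + y**2 + y + z + 1, LT = x.
f_2 = x*z + y + z, LT = x*z.
f_3 = x*y + x*z + x + y + 1, LT = x*y.

S(f_1,f_2): lcm = x*z. S = y**2*z + y*z + y + z**2.
  leading term y**2*z: no divisor's leading term divides it; move y**2*z to the remainder.
  leading term y*z: no divisor's leading term divides it; move y*z to the remainder.
  leading term y: no divisor's leading term divides it; move y to the remainder.
  leading term z**2: no divisor's leading term divides it; move z**2 to the remainder.
  remainder y**2*z + y*z + y + z**2 ≠ 0; add g_4 = y**2*z + y*z + y + z**2 to the basis.

S(f_1,f_3): lcm = x*y. S = x*z + x + y**3 + y**2 + y*z + 1.
  leading term x*z: subtract (z)·f_1 from x*z + x + y**3 + y**2 + y*z + 1 → x + y**3 + y**2*z + y**2 + z**2 + z + 1
  leading term x: subtract (1)·f_1 from x + y**3 + y**2*z + y**2 + z**2 + z + 1 → y**3 + y**2*z + y + z**2
  leading term y**3: no divisor's leading term divides it; move y**3 to the remainder.
  leading term y**2*z: subtract (1)·g_4 from y**2*z + y + z**2 → y*z
  leading term y*z: no divisor's leading term divides it; move y*z to the remainder.
  remainder y**3 + y*z ≠ 0; add g_5 = y**3 + y*z to the basis.

S(f_2,f_3): lcm = x*y*z. S = x*z**2 + x*z + y**2 + z.
  leading term x*z**2: subtract (z**2)·f_1 from x*z**2 + x*z + y**2 + z → x*z + y**2*z**2 + y**2 + y*z**2 + z**3 + z**2 + z
  leading term x*z: subtract (z)·f_1 from x*z + y**2*z**2 + y**2 + y*z**2 + z**3 + z**2 + z → y**2*z**2 + y**2*z + y**2 + y*z**2 + y*z + z**3
  leading term y**2*z**2: subtract (z)·g_4 from y**2*z**2 + y**2*z + y**2 + y*z**2 + y*z + z**3 → y**2*z + y**2
  leading term y**2*z: subtract (1)·g_4 from y**2*z + y**2 → y**2 + y*z + y + z**2
  leading term y**2: no divisor's leading term divides it; move y**2 to the remainder.
  leading term y*z: no divisor's leading term divides it; move y*z to the remainder.
  leading term y: no divisor's leading term divides it; move y to the remainder.
  leading term z**2: no divisor's leading term divides it; move z**2 to the remainder.
  remainder y**2 + y*z + y + z**2 ≠ 0; add g_6 = y**2 + y*z + y + z**2 to the basis.

S(f_3,g_4): lcm = x*y**2*z. S = x*y*z**2 + x*y + x*z**2 + y**2*z + y*z.
  leading term x*y*z**2: subtract (y*z**2)·f_1 from x*y*z**2 + x*y + x*z**2 + y**2*z + y*z → x*y + x*z**2 + y**3*z**2 + y**2*z**2 + y**2*z + y*z**3 + y*z**2 + y*z
  leading term x*y: subtract (y)·f_1 from x*y + x*z**2 + y**3*z**2 + y**2*z**2 + y**2*z + y*z**3 + y*z**2 + y*z → x*z**2 + y**3*z**2 + y**3 + y**2*z**2 + y**2*z + y**2 + y*z**3 + y*z**2 + y
  leading term x*z**2: subtract (z**2)·f_1 from x*z**2 + y**3*z**2 + y**3 + y**2*z**2 + y**2*z + y**2 + y*z**3 + y*z**2 + y → y**3*z**2 + y**3 + y**2*z + y**2 + y*z**3 + y + z**3 + z**2
  leading term y**3*z**2: subtract (y*z)·g_4 from y**3*z**2 + y**3 + y**2*z + y**2 + y*z**3 + y + z**3 + z**2 → y**3 + y**2*z**2 + y**2 + y + z**3 + z**2
  leading term y**3: subtract (1)·g_5 from y**3 + y**2*z**2 + y**2 + y + z**3 + z**2 → y**2*z**2 + y**2 + y*z + y + z**3 + z**2
  leading term y**2*z**2: subtract (z)·g_4 from y**2*z**2 + y**2 + y*z + y + z**3 + z**2 → y**2 + y*z**2 + y + z**2
  leading term y**2: subtract (1)·g_6 from y**2 + y*z**2 + y + z**2 → y*z**2 + y*z
  leading term y*z**2: no divisor's leading term divides it; move y*z**2 to the remainder.
  leading term y*z: no divisor's leading term divides it; move y*z to the remainder.
  remainder y*z**2 + y*z ≠ 0; add g_7 = y*z**2 + y*z to the basis.

S(g_4,g_6): lcm = y**2*z. S = y*z**2 + y + z**3 + z**2.
  leading term y*z**2: subtract (1)·g_7 from y*z**2 + y + z**3 + z**2 → y*z + y + z**3 + z**2
  leading term y*z: no divisor's leading term divides it; move y*z to the remainder.
  leading term y: no divisor's leading term divides it; move y to the remainder.
  leading term z**3: no divisor's leading term divides it; move z**3 to the remainder.
  leading term z**2: no divisor's leading term divides it; move z**2 to the remainder.
  remainder y*z + y + z**3 + z**2 ≠ 0; add g_8 = y*z + y + z**3 + z**2 to the basis.

S(g_6,g_7): lcm = y**2*z**2. S = y**2*z + y*z**3 + y*z**2 + z**4.
  leading term y**2*z: subtract (1)·g_4 from y**2*z + y*z**3 + y*z**2 + z**4 → y*z**3 + y*z**2 + y*z + y + z**4 + z**2
  leading term y*z**3: subtract (z)·g_7 from y*z**3 + y*z**2 + y*z + y + z**4 + z**2 → y*z + y + z**4 + z**2
  leading term y*z: subtract (1)·g_8 from y*z + y + z**4 + z**2 → z**4 + z**3
  leading term z**4: no divisor's leading term divides it; move z**4 to the remainder.
  leading term z**3: no divisor's leading term divides it; move z**3 to the remainder.
  remainder z**4 + z**3 ≠ 0; add g_9 = z**4 + z**3 to the basis.

The other S-polynomials (S(f_1,g_4), S(f_2,g_4), S(f_1,g_5), S(f_2,g_5), S(f_3,g_5), S(g_4,g_5), S(f_1,g_6), S(f_2,g_6), S(f_3,g_6), S(g_5,g_6), S(f_1,g_7), S(f_2,g_7), S(f_3,g_7), S(g_4,g_7), S(g_5,g_7), S(f_1,g_8), S(f_2,g_8), S(f_3,g_8), S(g_4,g_8), S(g_5,g_8), S(g_6,g_8), S(g_7,g_8), S(f_1,g_9), S(f_2,g_9), S(f_3,g_9), S(g_4,g_9), S(g_5,g_9), S(g_6,g_9), S(g_7,g_9), S(g_8,g_9)) all reduce to 0 modulo the current basis, so we have a Gröbner basis.
Inter-reduce: drop elements whose leading term is divisible by another's, tail-reduce, and make monic.
Reduced Gröbner basis: {x + y + z**3 + z + 1, y**2 + z**3, y*z + y + z**3 + z**2, z**4 + z**3}.

Buchberger on the second generating set:
h_1 = x*y + y**2 + y, LT = x*y.
h_2 = x*y + y**2 + y + 1, LT = x*y.
h_3 = x*z + x + y**2 + 1, LT = x*z.

S(h_1,h_2): lcm = x*y. S = 1.
  leading term 1: no divisor's leading term divides it; move 1 to the remainder.
  remainder 1 ≠ 0; add k_4 = 1 to the basis.

The other S-polynomials (S(h_1,h_3), S(h_2,h_3), S(h_1,k_4), S(h_2,k_4), S(h_3,k_4)) all reduce to 0 modulo the current basis, so we have a Gröbner basis.
Inter-reduce: drop elements whose leading term is divisible by another's, tail-reduce, and make monic.
Reduced Gröbner basis: {1}.

Since the reduced bases disagree, the two ideals are not the same.
The choice of monomial ordering does not affect the verdict — as long as both bases are computed under the same ordering, their equality decides ideal equality.

No, the ideals differ.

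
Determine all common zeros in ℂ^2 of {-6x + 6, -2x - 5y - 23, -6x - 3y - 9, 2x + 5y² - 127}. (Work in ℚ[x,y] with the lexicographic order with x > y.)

Compute a lex Gröbner basis by Buchberger's algorithm.
f_1 = -6x + 6, LT = x.
f_2 = -2x - 5y - 23, LT = x.
f_3 = -6x - 3y - 9, LT = x.
f_4 = 2x + 5y² - 127, LT = x.

S(f_1,f_2): lcm = x. S = -5/2y - 25/2.
  leading term y: no divisor's leading term divides it; move -5/2y to the remainder.
  leading term 1: no divisor's leading term divides it; move -25/2 to the remainder.
  remainder -5/2y - 25/2 ≠ 0; add h_5 = -5/2y - 25/2 to the basis.

The other S-polynomials (S(f_1,f_3), S(f_1,f_4), S(f_2,f_3), S(f_2,f_4), S(f_3,f_4), S(f_1,h_5), S(f_2,h_5), S(f_3,h_5), S(f_4,h_5)) all reduce to 0 modulo the current basis, so we have a Gröbner basis.
Inter-reduce: drop elements whose leading term is divisible by another's, tail-reduce, and make monic.
Reduced Gröbner basis: {x - 1, y + 5}.

A lex Gröbner basis eliminates variables successively. Here y + 5 depends only on y, with roots {-5}; lifting each root through the earlier basis elements recovers the full solutions.
  y = -5: the earlier basis element becomes x - 1 = 0, giving x = 1 — point (1, -5).
Check: every point annihilates each of the original generators.

{(1, -5)}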